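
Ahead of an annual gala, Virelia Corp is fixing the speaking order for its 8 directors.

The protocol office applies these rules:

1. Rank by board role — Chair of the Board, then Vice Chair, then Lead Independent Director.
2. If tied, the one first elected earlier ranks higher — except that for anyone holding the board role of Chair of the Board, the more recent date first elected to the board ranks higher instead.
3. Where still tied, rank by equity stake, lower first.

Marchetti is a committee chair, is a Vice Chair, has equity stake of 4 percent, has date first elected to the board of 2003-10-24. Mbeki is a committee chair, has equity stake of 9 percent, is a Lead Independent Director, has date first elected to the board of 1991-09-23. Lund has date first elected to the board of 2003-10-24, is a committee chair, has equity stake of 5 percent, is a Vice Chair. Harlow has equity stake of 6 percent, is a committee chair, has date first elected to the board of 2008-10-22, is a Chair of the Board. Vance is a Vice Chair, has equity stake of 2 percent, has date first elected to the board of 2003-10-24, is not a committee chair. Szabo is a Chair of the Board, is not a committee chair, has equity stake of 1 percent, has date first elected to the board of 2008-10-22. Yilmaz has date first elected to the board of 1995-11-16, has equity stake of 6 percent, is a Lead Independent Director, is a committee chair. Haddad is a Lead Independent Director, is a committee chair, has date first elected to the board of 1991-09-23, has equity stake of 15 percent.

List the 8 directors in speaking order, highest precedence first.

Szabo, Harlow, Vance, Marchetti, Lund, Mbeki, Haddad, Yilmaz

By board role: Szabo and Harlow (Chair of the Board); then Vance, Marchetti and Lund (Vice Chair); then Mbeki, Haddad and Yilmaz (Lead Independent Director).
Szabo and Harlow both have date first elected to the board 2008-10-22, so the next rule applies.
Among Szabo and Harlow, by equity stake (lower first): Szabo (1 percent) before Harlow (6 percent).
Vance, Marchetti and Lund all have date first elected to the board 2003-10-24, so the next rule applies.
Among Vance, Marchetti and Lund, by equity stake (lower first): Vance (2 percent) before Marchetti (4 percent) before Lund (5 percent).
Among Mbeki, Haddad and Yilmaz, by date first elected to the board (earlier first): Mbeki and Haddad (1991-09-23) before Yilmaz (1995-11-16).
Among Mbeki and Haddad, by equity stake (lower first): Mbeki (9 percent) before Haddad (15 percent).
Full order: Szabo, Harlow, Vance, Marchetti, Lund, Mbeki, Haddad, Yilmaz.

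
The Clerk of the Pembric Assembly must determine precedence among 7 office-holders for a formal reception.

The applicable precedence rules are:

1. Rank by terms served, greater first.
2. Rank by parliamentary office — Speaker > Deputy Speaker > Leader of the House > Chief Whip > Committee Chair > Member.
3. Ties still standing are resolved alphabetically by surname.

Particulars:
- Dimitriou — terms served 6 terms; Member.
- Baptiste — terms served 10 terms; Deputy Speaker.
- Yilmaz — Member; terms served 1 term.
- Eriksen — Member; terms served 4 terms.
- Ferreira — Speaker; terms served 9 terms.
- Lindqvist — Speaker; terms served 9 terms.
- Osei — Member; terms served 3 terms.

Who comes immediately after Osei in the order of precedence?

By terms served (higher first): Baptiste (10 terms); then Ferreira and Lindqvist (both 9 terms); then Dimitriou (6 terms); then Eriksen (4 terms); then Osei (3 terms); then Yilmaz (1 term).
Ferreira and Lindqvist are each Speaker, so the next rule applies.
Among Ferreira and Lindqvist, alphabetically by surname: Ferreira before Lindqvist.
Order: Baptiste, Ferreira, Lindqvist, Dimitriou, Eriksen, Osei, Yilmaz.

Yilmaz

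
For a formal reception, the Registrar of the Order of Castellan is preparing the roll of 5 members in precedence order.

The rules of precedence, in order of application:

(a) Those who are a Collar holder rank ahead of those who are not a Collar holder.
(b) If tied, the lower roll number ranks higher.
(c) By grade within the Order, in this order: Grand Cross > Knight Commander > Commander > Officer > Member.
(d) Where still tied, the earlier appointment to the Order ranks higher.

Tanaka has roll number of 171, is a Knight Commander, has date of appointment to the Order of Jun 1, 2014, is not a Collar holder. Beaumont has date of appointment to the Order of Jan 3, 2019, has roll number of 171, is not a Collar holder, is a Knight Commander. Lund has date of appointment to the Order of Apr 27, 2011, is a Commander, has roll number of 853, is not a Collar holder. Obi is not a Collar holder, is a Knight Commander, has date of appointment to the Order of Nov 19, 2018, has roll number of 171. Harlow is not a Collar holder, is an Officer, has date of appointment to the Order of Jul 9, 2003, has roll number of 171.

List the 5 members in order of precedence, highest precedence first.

Tanaka, Obi, Beaumont, Harlow, Lund

By the first rule: Tanaka, Obi, Beaumont, Harlow and Lund (each not a Collar holder).
Among Tanaka, Obi, Beaumont, Harlow and Lund, by roll number (lower first): Tanaka, Obi, Beaumont and Harlow (171) before Lund (853).
Among Tanaka, Obi, Beaumont and Harlow, by grade within the Order: Tanaka, Obi and Beaumont (Knight Commander) before Harlow (Officer).
Among Tanaka, Obi and Beaumont, by date of appointment to the Order (earlier first): Tanaka (Jun 1, 2014) before Obi (Nov 19, 2018) before Beaumont (Jan 3, 2019).
Full order: Tanaka, Obi, Beaumont, Harlow, Lund.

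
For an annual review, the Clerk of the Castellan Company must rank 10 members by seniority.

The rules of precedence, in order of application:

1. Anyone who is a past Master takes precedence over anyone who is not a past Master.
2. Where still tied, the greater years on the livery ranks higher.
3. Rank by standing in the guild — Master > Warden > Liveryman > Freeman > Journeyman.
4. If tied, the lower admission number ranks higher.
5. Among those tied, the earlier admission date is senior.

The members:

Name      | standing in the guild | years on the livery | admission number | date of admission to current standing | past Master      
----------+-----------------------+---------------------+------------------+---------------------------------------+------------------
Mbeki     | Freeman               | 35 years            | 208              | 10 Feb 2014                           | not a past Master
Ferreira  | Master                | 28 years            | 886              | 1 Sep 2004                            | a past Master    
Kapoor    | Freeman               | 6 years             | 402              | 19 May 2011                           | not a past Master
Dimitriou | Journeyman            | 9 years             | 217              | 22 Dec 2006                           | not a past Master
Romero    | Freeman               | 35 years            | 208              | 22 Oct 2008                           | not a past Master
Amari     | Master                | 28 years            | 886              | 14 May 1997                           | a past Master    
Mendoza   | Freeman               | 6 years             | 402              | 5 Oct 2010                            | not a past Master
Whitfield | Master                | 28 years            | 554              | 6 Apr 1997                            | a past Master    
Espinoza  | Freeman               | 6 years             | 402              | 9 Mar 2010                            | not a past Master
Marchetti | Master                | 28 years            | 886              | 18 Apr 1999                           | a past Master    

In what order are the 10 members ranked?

By the first rule: Whitfield, Amari, Marchetti and Ferreira (each a past Master); then Romero, Mbeki, Dimitriou, Espinoza, Mendoza and Kapoor (each not a past Master).
Whitfield, Amari, Marchetti and Ferreira all have years on the livery 28 years, so the next rule applies.
Whitfield, Amari, Marchetti and Ferreira are each Master, so the next rule applies.
Among Whitfield, Amari, Marchetti and Ferreira, by admission number (lower first): Whitfield (554) before Amari, Marchetti and Ferreira (886).
Among Amari, Marchetti and Ferreira, by date of admission to current standing (earlier first): Amari (14 May 1997) before Marchetti (18 Apr 1999) before Ferreira (1 Sep 2004).
Among Romero, Mbeki, Dimitriou, Espinoza, Mendoza and Kapoor, by years on the livery (higher first): Romero and Mbeki (35 years) before Dimitriou (9 years) before Espinoza, Mendoza and Kapoor (6 years).
Romero and Mbeki are each Freeman, so the next rule applies.
Romero and Mbeki both have admission number 208, so the next rule applies.
Among Romero and Mbeki, by date of admission to current standing (earlier first): Romero (22 Oct 2008) before Mbeki (10 Feb 2014).
Espinoza, Mendoza and Kapoor are each Freeman, so the next rule applies.
Espinoza, Mendoza and Kapoor all have admission number 402, so the next rule applies.
Among Espinoza, Mendoza and Kapoor, by date of admission to current standing (earlier first): Espinoza (9 Mar 2010) before Mendoza (5 Oct 2010) before Kapoor (19 May 2011).
Full order: Whitfield, Amari, Marchetti, Ferreira, Romero, Mbeki, Dimitriou, Espinoza, Mendoza, Kapoor.

Whitfield, Amari, Marchetti, Ferreira, Romero, Mbeki, Dimitriou, Espinoza, Mendoza, Kapoor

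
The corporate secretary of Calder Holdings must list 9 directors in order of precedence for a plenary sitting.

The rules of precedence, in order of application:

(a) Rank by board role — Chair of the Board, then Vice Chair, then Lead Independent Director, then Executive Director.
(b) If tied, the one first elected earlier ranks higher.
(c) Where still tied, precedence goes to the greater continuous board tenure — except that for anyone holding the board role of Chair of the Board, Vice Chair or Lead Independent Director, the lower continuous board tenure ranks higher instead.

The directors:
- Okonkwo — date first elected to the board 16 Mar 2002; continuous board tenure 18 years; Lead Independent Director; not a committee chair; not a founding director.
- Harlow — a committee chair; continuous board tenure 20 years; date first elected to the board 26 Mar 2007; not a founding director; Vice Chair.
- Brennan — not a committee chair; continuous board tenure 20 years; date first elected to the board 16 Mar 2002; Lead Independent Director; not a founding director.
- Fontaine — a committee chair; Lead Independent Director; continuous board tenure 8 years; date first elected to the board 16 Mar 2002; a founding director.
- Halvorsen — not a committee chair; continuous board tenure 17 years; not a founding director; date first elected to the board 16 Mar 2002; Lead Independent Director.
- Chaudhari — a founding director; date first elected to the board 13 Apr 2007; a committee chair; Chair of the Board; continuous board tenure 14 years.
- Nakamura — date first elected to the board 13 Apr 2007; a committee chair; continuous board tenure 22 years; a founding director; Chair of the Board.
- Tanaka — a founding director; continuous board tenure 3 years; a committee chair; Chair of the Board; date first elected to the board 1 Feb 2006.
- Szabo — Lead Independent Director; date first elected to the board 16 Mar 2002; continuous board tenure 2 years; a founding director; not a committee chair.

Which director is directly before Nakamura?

Chaudhari

By board role: Tanaka, Chaudhari and Nakamura (Chair of the Board); then Harlow (Vice Chair); then Szabo, Fontaine, Halvorsen, Okonkwo and Brennan (Lead Independent Director).
Among Tanaka, Chaudhari and Nakamura, by date first elected to the board (earlier first): Tanaka (1 Feb 2006) before Chaudhari and Nakamura (13 Apr 2007).
Among Chaudhari and Nakamura, by continuous board tenure (lower first) (reversed rule for this group): Chaudhari (14 years) before Nakamura (22 years).
Szabo, Fontaine, Halvorsen, Okonkwo and Brennan all have date first elected to the board 16 Mar 2002, so the next rule applies.
Among Szabo, Fontaine, Halvorsen, Okonkwo and Brennan, by continuous board tenure (lower first) (reversed rule for this group): Szabo (2 years) before Fontaine (8 years) before Halvorsen (17 years) before Okonkwo (18 years) before Brennan (20 years).
Order: Tanaka, Chaudhari, Nakamura, Harlow, Szabo, Fontaine, Halvorsen, Okonkwo, Brennan.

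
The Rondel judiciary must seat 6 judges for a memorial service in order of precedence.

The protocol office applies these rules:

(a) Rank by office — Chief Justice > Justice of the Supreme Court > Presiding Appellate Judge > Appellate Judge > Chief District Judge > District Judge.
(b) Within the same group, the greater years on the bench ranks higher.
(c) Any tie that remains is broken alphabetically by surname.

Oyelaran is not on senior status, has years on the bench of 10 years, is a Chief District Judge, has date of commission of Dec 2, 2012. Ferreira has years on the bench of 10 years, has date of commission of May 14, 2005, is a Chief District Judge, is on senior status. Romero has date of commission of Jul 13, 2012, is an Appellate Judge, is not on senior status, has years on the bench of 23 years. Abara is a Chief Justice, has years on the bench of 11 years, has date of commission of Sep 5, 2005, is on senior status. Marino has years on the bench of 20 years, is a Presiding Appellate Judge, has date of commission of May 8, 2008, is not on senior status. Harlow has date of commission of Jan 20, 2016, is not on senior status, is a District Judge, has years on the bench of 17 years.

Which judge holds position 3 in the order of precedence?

By office: Abara (Chief Justice); then Marino (Presiding Appellate Judge); then Romero (Appellate Judge); then Ferreira and Oyelaran (Chief District Judge); then Harlow (District Judge).
Ferreira and Oyelaran both have years on the bench 10 years, so the next rule applies.
Among Ferreira and Oyelaran, alphabetically by surname: Ferreira before Oyelaran.
Order: Abara, Marino, Romero, Ferreira, Oyelaran, Harlow.

Romero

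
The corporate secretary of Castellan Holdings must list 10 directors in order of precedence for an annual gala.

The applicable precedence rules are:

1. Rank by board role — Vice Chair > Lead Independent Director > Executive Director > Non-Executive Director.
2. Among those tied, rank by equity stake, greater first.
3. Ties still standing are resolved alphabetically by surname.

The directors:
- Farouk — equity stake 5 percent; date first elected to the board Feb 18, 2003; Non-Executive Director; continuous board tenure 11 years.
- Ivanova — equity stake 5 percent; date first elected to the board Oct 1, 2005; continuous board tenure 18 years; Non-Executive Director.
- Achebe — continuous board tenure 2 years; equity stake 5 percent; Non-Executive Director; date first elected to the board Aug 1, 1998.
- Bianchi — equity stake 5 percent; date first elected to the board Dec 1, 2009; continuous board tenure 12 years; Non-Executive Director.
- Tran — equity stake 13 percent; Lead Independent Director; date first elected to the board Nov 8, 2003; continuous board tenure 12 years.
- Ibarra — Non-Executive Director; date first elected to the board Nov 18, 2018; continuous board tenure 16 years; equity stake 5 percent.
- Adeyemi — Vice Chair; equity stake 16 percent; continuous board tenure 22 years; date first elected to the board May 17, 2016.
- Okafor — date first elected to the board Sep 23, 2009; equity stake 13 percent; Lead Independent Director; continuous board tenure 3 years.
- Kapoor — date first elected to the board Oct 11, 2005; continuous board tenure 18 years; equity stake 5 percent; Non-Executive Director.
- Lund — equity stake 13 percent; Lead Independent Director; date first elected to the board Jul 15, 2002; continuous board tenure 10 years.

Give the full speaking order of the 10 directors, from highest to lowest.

Adeyemi, Lund, Okafor, Tran, Achebe, Bianchi, Farouk, Ibarra, Ivanova, Kapoor

By board role: Adeyemi (Vice Chair); then Lund, Okafor and Tran (Lead Independent Director); then Achebe, Bianchi, Farouk, Ibarra, Ivanova and Kapoor (Non-Executive Director).
Lund, Okafor and Tran all have equity stake 13 percent, so the next rule applies.
Among Lund, Okafor and Tran, alphabetically by surname: Lund before Okafor before Tran.
Achebe, Bianchi, Farouk, Ibarra, Ivanova and Kapoor all have equity stake 5 percent, so the next rule applies.
Among Achebe, Bianchi, Farouk, Ibarra, Ivanova and Kapoor, alphabetically by surname: Achebe before Bianchi before Farouk before Ibarra before Ivanova before Kapoor.
Full order: Adeyemi, Lund, Okafor, Tran, Achebe, Bianchi, Farouk, Ibarra, Ivanova, Kapoor.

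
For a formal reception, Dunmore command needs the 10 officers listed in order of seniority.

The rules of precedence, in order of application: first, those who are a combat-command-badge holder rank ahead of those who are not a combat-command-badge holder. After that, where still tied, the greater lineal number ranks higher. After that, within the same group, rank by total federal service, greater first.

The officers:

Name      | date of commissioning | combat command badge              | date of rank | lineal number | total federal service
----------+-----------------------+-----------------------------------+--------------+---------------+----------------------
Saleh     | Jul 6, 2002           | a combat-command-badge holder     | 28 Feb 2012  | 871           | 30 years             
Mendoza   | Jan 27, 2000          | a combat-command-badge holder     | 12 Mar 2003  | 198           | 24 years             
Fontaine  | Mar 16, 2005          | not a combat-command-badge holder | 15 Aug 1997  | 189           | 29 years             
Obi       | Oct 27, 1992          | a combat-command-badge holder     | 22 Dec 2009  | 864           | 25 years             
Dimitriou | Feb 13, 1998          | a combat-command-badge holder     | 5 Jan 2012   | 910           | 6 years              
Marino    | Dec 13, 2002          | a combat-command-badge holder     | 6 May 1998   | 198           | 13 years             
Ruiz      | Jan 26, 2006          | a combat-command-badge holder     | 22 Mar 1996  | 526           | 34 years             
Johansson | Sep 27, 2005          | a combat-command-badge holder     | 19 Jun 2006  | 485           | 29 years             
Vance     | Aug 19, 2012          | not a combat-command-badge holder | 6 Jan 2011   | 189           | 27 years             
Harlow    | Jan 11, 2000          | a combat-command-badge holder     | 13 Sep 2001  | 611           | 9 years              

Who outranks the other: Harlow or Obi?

Obi

By the first rule: Dimitriou, Saleh, Obi, Harlow, Ruiz, Johansson, Mendoza and Marino (each a combat-command-badge holder); then Fontaine and Vance (both not a combat-command-badge holder).
Among Dimitriou, Saleh, Obi, Harlow, Ruiz, Johansson, Mendoza and Marino, by lineal number (higher first): Dimitriou (910) before Saleh (871) before Obi (864) before Harlow (611) before Ruiz (526) before Johansson (485) before Mendoza and Marino (198).
Among Mendoza and Marino, by total federal service (higher first): Mendoza (24 years) before Marino (13 years).
Fontaine and Vance both have lineal number 189, so the next rule applies.
Among Fontaine and Vance, by total federal service (higher first): Fontaine (29 years) before Vance (27 years).
So Obi takes precedence.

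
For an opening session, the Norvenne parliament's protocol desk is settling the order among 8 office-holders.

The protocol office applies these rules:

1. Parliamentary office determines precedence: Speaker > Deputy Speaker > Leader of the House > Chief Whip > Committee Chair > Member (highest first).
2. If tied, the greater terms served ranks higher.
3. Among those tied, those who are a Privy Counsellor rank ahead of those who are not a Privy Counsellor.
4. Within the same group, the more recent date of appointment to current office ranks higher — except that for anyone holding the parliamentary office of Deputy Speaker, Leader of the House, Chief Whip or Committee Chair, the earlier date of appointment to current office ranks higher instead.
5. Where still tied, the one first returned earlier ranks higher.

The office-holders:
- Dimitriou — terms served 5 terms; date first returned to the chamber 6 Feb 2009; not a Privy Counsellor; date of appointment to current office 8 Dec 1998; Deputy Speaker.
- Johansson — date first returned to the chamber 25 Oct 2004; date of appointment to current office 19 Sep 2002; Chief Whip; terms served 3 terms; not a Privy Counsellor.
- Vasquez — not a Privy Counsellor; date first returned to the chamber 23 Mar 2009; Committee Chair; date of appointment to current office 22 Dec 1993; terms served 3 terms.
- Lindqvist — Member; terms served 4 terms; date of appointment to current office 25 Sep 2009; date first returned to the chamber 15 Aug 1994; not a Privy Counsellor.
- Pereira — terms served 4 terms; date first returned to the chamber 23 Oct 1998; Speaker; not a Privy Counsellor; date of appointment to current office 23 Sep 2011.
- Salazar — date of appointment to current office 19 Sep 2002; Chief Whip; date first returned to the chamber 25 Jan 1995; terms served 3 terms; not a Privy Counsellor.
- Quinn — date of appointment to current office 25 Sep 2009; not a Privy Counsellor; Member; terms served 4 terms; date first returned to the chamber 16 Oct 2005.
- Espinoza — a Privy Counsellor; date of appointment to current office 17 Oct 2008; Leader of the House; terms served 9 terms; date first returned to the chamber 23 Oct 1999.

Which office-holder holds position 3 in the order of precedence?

Espinoza

By parliamentary office: Pereira (Speaker); then Dimitriou (Deputy Speaker); then Espinoza (Leader of the House); then Salazar and Johansson (Chief Whip); then Vasquez (Committee Chair); then Lindqvist and Quinn (Member).
Salazar and Johansson both have terms served 3 terms, so the next rule applies.
Salazar and Johansson are each not a Privy Counsellor, so the next rule applies.
Salazar and Johansson both have date of appointment to current office 19 Sep 2002, so the next rule applies.
Among Salazar and Johansson, by date first returned to the chamber (earlier first): Salazar (25 Jan 1995) before Johansson (25 Oct 2004).
Lindqvist and Quinn both have terms served 4 terms, so the next rule applies.
Lindqvist and Quinn are each not a Privy Counsellor, so the next rule applies.
Lindqvist and Quinn both have date of appointment to current office 25 Sep 2009, so the next rule applies.
Among Lindqvist and Quinn, by date first returned to the chamber (earlier first): Lindqvist (15 Aug 1994) before Quinn (16 Oct 2005).
Order: Pereira, Dimitriou, Espinoza, Salazar, Johansson, Vasquez, Lindqvist, Quinn.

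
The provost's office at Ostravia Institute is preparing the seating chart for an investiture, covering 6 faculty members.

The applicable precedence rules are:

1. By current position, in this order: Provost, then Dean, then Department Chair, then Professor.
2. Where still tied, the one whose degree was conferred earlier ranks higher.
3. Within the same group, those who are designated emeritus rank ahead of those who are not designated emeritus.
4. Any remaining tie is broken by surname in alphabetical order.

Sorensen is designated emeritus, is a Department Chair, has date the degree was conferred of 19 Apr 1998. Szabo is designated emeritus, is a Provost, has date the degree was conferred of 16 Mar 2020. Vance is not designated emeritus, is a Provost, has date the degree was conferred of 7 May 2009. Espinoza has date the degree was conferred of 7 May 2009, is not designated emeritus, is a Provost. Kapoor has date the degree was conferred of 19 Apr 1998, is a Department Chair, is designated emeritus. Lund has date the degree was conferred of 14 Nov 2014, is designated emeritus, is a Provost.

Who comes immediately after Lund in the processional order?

Szabo

By current position: Espinoza, Vance, Lund and Szabo (Provost); then Kapoor and Sorensen (Department Chair).
Among Espinoza, Vance, Lund and Szabo, by date the degree was conferred (earlier first): Espinoza and Vance (7 May 2009) before Lund (14 Nov 2014) before Szabo (16 Mar 2020).
Espinoza and Vance are each not designated emeritus, so the next rule applies.
Among Espinoza and Vance, alphabetically by surname: Espinoza before Vance.
Kapoor and Sorensen both have date the degree was conferred 19 Apr 1998, so the next rule applies.
Kapoor and Sorensen are each designated emeritus, so the next rule applies.
Among Kapoor and Sorensen, alphabetically by surname: Kapoor before Sorensen.
Order: Espinoza, Vance, Lund, Szabo, Kapoor, Sorensen.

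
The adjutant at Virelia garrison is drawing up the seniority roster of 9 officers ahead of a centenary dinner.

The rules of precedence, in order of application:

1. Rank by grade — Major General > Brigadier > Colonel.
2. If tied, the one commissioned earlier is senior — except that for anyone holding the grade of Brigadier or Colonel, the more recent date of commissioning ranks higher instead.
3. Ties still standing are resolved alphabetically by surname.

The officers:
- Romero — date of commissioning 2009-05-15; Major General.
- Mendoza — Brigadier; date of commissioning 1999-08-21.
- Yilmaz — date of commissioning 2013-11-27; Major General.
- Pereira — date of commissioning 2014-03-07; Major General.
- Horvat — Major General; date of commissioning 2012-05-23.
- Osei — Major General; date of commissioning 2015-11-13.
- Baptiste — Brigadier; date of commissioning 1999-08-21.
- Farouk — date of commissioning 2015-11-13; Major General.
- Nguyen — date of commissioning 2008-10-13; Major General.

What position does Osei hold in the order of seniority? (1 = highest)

7

By grade: Nguyen, Romero, Horvat, Yilmaz, Pereira, Farouk and Osei (Major General); then Baptiste and Mendoza (Brigadier).
Among Nguyen, Romero, Horvat, Yilmaz, Pereira, Farouk and Osei, by date of commissioning (earlier first): Nguyen (2008-10-13) before Romero (2009-05-15) before Horvat (2012-05-23) before Yilmaz (2013-11-27) before Pereira (2014-03-07) before Farouk and Osei (2015-11-13).
Among Farouk and Osei, alphabetically by surname: Farouk before Osei.
Baptiste and Mendoza both have date of commissioning 1999-08-21, so the next rule applies.
Among Baptiste and Mendoza, alphabetically by surname: Baptiste before Mendoza.
Order: Nguyen, Romero, Horvat, Yilmaz, Pereira, Farouk, Osei, Baptiste, Mendoza. So position 7.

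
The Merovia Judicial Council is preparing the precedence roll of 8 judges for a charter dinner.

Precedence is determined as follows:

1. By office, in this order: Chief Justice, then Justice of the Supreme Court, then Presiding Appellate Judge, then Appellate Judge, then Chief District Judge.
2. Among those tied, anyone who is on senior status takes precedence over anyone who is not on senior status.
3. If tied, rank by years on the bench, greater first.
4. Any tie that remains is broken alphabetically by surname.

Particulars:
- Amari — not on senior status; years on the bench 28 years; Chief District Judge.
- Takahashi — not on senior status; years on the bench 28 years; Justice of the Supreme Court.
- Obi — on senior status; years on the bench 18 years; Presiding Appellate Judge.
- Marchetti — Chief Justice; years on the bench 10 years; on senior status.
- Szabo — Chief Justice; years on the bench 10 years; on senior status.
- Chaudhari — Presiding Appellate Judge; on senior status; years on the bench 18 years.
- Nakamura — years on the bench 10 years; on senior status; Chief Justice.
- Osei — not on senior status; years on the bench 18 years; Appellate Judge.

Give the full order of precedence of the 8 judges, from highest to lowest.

By office: Marchetti, Nakamura and Szabo (Chief Justice); then Takahashi (Justice of the Supreme Court); then Chaudhari and Obi (Presiding Appellate Judge); then Osei (Appellate Judge); then Amari (Chief District Judge).
Marchetti, Nakamura and Szabo are each on senior status, so the next rule applies.
Marchetti, Nakamura and Szabo all have years on the bench 10 years, so the next rule applies.
Among Marchetti, Nakamura and Szabo, alphabetically by surname: Marchetti before Nakamura before Szabo.
Chaudhari and Obi are each on senior status, so the next rule applies.
Chaudhari and Obi both have years on the bench 18 years, so the next rule applies.
Among Chaudhari and Obi, alphabetically by surname: Chaudhari before Obi.
Full order: Marchetti, Nakamura, Szabo, Takahashi, Chaudhari, Obi, Osei, Amari.

Marchetti, Nakamura, Szabo, Takahashi, Chaudhari, Obi, Osei, Amari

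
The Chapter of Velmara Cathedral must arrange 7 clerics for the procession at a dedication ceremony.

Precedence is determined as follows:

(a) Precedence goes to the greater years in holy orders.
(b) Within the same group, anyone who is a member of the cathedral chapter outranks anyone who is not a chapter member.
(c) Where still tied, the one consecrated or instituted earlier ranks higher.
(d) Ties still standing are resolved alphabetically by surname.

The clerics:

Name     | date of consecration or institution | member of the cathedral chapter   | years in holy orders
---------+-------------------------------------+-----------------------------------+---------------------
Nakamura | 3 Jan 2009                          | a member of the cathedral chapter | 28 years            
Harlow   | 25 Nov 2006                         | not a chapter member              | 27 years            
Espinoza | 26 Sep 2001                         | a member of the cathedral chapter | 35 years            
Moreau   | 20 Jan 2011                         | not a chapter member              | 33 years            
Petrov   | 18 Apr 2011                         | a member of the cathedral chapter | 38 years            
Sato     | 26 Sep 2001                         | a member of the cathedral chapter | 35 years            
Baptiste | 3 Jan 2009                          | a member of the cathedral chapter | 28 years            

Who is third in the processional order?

By years in holy orders (higher first): Petrov (38 years); then Espinoza and Sato (both 35 years); then Moreau (33 years); then Baptiste and Nakamura (both 28 years); then Harlow (27 years).
Espinoza and Sato are each a member of the cathedral chapter, so the next rule applies.
Espinoza and Sato both have date of consecration or institution 26 Sep 2001, so the next rule applies.
Among Espinoza and Sato, alphabetically by surname: Espinoza before Sato.
Baptiste and Nakamura are each a member of the cathedral chapter, so the next rule applies.
Baptiste and Nakamura both have date of consecration or institution 3 Jan 2009, so the next rule applies.
Among Baptiste and Nakamura, alphabetically by surname: Baptiste before Nakamura.
Order: Petrov, Espinoza, Sato, Moreau, Baptiste, Nakamura, Harlow.

Sato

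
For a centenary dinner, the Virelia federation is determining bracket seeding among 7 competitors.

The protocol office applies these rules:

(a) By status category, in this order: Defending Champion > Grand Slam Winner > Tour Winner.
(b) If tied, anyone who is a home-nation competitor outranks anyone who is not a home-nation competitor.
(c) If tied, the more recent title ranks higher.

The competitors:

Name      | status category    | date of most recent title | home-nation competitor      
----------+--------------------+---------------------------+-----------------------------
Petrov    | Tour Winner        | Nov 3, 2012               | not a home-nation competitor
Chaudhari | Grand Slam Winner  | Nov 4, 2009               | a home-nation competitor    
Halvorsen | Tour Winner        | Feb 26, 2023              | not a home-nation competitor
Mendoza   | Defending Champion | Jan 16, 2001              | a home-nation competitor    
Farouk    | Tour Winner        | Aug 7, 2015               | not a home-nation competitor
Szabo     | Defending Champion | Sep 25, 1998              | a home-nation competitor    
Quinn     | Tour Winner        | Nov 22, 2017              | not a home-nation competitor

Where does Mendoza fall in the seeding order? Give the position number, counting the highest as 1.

1

By status category: Mendoza and Szabo (Defending Champion); then Chaudhari (Grand Slam Winner); then Halvorsen, Quinn, Farouk and Petrov (Tour Winner).
Mendoza and Szabo are each a home-nation competitor, so the next rule applies.
Among Mendoza and Szabo, by date of most recent title (later first): Mendoza (Jan 16, 2001) before Szabo (Sep 25, 1998).
Halvorsen, Quinn, Farouk and Petrov are each not a home-nation competitor, so the next rule applies.
Among Halvorsen, Quinn, Farouk and Petrov, by date of most recent title (later first): Halvorsen (Feb 26, 2023) before Quinn (Nov 22, 2017) before Farouk (Aug 7, 2015) before Petrov (Nov 3, 2012).
Order: Mendoza, Szabo, Chaudhari, Halvorsen, Quinn, Farouk, Petrov. So position 1.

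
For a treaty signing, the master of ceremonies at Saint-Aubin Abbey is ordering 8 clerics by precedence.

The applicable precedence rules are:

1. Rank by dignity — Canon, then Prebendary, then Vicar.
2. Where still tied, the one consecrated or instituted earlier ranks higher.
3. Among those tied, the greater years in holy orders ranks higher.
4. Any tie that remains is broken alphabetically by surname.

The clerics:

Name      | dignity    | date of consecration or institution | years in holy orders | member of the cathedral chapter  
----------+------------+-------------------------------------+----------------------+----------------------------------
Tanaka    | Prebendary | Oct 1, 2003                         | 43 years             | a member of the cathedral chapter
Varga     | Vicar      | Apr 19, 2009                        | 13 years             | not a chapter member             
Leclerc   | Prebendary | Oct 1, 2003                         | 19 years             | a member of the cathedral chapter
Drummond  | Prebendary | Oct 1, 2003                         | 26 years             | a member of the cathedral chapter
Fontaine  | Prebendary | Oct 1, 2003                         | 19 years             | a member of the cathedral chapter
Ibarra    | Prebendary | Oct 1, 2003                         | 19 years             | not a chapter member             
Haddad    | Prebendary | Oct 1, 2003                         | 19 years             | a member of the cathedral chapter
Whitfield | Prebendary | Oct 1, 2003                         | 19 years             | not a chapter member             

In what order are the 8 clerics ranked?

By dignity: Tanaka, Drummond, Fontaine, Haddad, Ibarra, Leclerc and Whitfield (Prebendary); then Varga (Vicar).
Tanaka, Drummond, Fontaine, Haddad, Ibarra, Leclerc and Whitfield all have date of consecration or institution Oct 1, 2003, so the next rule applies.
Among Tanaka, Drummond, Fontaine, Haddad, Ibarra, Leclerc and Whitfield, by years in holy orders (higher first): Tanaka (43 years) before Drummond (26 years) before Fontaine, Haddad, Ibarra, Leclerc and Whitfield (19 years).
Among Fontaine, Haddad, Ibarra, Leclerc and Whitfield, alphabetically by surname: Fontaine before Haddad before Ibarra before Leclerc before Whitfield.
Full order: Tanaka, Drummond, Fontaine, Haddad, Ibarra, Leclerc, Whitfield, Varga.

Tanaka, Drummond, Fontaine, Haddad, Ibarra, Leclerc, Whitfield, Varga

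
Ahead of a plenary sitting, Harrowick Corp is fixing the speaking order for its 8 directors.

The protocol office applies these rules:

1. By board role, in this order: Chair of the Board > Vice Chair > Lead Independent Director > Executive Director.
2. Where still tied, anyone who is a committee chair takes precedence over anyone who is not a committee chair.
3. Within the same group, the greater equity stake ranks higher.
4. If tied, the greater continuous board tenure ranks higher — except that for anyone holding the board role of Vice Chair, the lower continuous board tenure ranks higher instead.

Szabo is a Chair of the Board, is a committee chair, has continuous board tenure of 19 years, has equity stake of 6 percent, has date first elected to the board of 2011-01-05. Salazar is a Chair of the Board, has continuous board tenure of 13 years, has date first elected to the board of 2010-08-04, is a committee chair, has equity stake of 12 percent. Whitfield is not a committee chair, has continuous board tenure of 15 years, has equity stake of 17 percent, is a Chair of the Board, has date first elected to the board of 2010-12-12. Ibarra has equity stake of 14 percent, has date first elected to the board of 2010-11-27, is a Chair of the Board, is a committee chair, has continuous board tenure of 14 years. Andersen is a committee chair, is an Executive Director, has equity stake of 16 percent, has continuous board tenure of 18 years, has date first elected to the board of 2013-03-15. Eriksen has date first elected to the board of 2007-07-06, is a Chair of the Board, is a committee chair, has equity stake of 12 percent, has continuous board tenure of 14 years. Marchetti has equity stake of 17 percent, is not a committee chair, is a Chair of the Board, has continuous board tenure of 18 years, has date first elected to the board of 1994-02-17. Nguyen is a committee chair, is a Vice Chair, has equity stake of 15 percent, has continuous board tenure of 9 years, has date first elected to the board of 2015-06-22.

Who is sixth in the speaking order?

By board role: Ibarra, Eriksen, Salazar, Szabo, Marchetti and Whitfield (Chair of the Board); then Nguyen (Vice Chair); then Andersen (Executive Director).
Among Ibarra, Eriksen, Salazar, Szabo, Marchetti and Whitfield, a committee chair before not a committee chair: Ibarra, Eriksen, Salazar and Szabo (a committee chair) before Marchetti and Whitfield (not a committee chair).
Among Ibarra, Eriksen, Salazar and Szabo, by equity stake (higher first): Ibarra (14 percent) before Eriksen and Salazar (12 percent) before Szabo (6 percent).
Among Eriksen and Salazar, by continuous board tenure (higher first): Eriksen (14 years) before Salazar (13 years).
Marchetti and Whitfield both have equity stake 17 percent, so the next rule applies.
Among Marchetti and Whitfield, by continuous board tenure (higher first): Marchetti (18 years) before Whitfield (15 years).
Order: Ibarra, Eriksen, Salazar, Szabo, Marchetti, Whitfield, Nguyen, Andersen.

Whitfield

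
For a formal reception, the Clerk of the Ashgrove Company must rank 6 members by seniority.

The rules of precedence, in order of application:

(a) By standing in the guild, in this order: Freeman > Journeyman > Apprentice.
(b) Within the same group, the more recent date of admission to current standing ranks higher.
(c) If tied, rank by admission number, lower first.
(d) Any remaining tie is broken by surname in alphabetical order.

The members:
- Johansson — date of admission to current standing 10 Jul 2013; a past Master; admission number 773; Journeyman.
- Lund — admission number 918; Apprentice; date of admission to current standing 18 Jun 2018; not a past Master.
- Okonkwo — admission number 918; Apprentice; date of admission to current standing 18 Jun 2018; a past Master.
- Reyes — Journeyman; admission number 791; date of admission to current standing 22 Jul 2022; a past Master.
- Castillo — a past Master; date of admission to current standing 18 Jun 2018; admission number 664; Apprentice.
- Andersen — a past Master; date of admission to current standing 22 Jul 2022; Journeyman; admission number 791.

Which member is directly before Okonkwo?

By standing in the guild: Andersen, Reyes and Johansson (Journeyman); then Castillo, Lund and Okonkwo (Apprentice).
Among Andersen, Reyes and Johansson, by date of admission to current standing (later first): Andersen and Reyes (22 Jul 2022) before Johansson (10 Jul 2013).
Andersen and Reyes both have admission number 791, so the next rule applies.
Among Andersen and Reyes, alphabetically by surname: Andersen before Reyes.
Castillo, Lund and Okonkwo all have date of admission to current standing 18 Jun 2018, so the next rule applies.
Among Castillo, Lund and Okonkwo, by admission number (lower first): Castillo (664) before Lund and Okonkwo (918).
Among Lund and Okonkwo, alphabetically by surname: Lund before Okonkwo.
Order: Andersen, Reyes, Johansson, Castillo, Lund, Okonkwo.

Lund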